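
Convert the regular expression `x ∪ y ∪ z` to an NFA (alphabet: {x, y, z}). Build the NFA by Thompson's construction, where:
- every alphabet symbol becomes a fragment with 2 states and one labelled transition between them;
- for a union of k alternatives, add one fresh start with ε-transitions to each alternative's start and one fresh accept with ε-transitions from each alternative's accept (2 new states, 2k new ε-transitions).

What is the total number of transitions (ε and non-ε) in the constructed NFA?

9

Recursing over subexpressions:
Each of the 3 symbol leaves contributes 1 transition (1 symbol, 0 ε).
  x ∪ y ∪ z : 9 transitions (3 symbol, 6 ε)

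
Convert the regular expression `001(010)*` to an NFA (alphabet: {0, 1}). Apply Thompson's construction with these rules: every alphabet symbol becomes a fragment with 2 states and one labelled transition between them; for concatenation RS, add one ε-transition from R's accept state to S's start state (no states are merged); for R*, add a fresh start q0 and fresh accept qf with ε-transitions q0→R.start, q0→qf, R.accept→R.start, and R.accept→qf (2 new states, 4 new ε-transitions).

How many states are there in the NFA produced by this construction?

14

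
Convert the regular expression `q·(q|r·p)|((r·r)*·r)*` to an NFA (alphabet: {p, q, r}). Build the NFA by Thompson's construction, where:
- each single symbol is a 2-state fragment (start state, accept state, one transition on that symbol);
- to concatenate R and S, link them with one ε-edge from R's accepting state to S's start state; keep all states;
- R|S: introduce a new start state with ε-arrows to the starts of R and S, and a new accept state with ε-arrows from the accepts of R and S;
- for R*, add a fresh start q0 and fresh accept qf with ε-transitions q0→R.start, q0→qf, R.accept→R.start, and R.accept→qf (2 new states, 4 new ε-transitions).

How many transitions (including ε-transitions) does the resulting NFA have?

27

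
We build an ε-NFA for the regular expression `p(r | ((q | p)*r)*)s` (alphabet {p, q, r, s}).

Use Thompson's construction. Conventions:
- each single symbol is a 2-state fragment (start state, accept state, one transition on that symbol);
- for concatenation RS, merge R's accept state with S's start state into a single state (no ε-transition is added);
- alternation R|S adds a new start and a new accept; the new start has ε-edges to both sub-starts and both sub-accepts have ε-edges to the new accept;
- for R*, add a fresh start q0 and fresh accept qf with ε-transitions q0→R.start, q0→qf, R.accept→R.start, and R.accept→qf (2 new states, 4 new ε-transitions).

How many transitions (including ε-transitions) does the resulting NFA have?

Bottom-up over the parse tree:
Each of the 6 symbol leaves contributes 1 transition (1 symbol, 0 ε).
  q | p → 6 transitions (2 symbol, 4 ε)
  (q | p)* → 10 transitions (2 symbol, 8 ε)
  (q | p)*r → 11 transitions (3 symbol, 8 ε)
  ((q | p)*r)* → 15 transitions (3 symbol, 12 ε)
  r | ((q | p)*r)* → 20 transitions (4 symbol, 16 ε)
  p(r | ((q | p)*r)*)s → 22 transitions (6 symbol, 16 ε)

22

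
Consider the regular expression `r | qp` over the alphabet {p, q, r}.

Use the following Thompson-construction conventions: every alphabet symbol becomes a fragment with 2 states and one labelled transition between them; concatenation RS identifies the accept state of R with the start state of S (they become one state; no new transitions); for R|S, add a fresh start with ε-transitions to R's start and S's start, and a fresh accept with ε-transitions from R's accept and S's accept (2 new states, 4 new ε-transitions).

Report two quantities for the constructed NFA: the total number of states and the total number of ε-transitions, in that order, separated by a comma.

7, 4

By structural recursion:
Each of the 3 symbol leaves contributes 2 states and 0 ε-transitions.
  qp — 3 states, 0 ε-transitions
  r | qp — 7 states, 4 ε-transitions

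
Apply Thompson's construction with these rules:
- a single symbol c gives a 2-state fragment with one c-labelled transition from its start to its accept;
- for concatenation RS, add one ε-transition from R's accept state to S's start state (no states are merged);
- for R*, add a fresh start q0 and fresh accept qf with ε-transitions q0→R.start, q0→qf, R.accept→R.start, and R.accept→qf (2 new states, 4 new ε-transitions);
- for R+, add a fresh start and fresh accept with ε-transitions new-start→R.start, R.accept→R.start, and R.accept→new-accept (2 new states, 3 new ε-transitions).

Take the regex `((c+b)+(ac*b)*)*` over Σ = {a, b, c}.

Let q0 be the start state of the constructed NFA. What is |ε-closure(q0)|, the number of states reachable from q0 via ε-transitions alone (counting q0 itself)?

5

Let C(F) = |ε-closure(F.start)| within fragment F, and note whether F accepts ε. Symbol fragments have C = 1 and do not accept ε. Then:
  c+ — C = 1 + 1 = 2 (the body doesn't accept ε, so the new accept is not reached)
  c+b — C equals the left operand's closure size = 2 (its accept is not ε-reachable, so the closure stops there)
  (c+b)+ — new start ε-reaches only the body's start; the new accept needs a symbol first: C = 1 + 2 = 3
  c* — C = 1 (new start) + 1 (body) + 1 (new accept) = 3
  ac*b — C equals the left operand's closure size = 1 (its accept is not ε-reachable, so the closure stops there)
  (ac*b)* — C = 1 (new start) + 1 (body) + 1 (new accept) = 3
  (c+b)+(ac*b)* — same as the first factor's closure: C = 3
  ((c+b)+(ac*b)*)* — C = 1 (new start) + 3 (body) + 1 (new accept) = 5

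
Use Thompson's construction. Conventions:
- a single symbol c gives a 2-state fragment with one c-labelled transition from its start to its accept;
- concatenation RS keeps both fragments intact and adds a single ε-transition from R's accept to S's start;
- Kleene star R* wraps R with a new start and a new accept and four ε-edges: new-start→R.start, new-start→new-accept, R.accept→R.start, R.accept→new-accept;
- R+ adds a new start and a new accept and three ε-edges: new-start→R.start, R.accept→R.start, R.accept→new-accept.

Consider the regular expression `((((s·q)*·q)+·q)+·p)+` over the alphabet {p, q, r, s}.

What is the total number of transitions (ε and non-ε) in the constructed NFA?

Recursing over subexpressions:
Each of the 5 symbol leaves contributes 1 transition (1 symbol, 0 ε).
  s·q : 3 transitions (2 symbol, 1 ε)
  (s·q)* : 7 transitions (2 symbol, 5 ε)
  (s·q)*·q : 9 transitions (3 symbol, 6 ε)
  ((s·q)*·q)+ : 12 transitions (3 symbol, 9 ε)
  ((s·q)*·q)+·q : 14 transitions (4 symbol, 10 ε)
  (((s·q)*·q)+·q)+ : 17 transitions (4 symbol, 13 ε)
  (((s·q)*·q)+·q)+·p : 19 transitions (5 symbol, 14 ε)
  ((((s·q)*·q)+·q)+·p)+ : 22 transitions (5 symbol, 17 ε)

22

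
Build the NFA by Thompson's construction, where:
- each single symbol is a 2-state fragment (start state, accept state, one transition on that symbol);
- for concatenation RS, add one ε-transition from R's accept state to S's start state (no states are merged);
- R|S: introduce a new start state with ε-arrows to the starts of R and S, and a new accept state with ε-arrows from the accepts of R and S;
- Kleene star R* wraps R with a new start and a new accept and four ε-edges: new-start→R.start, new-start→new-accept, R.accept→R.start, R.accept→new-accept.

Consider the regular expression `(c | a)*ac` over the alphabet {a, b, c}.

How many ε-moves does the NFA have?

Building bottom-up:
Each of the 4 symbol leaves contributes 0 ε-transitions.
  c | a : 4 ε-transitions
  (c | a)* : 8 ε-transitions
  (c | a)*ac : 10 ε-transitions

10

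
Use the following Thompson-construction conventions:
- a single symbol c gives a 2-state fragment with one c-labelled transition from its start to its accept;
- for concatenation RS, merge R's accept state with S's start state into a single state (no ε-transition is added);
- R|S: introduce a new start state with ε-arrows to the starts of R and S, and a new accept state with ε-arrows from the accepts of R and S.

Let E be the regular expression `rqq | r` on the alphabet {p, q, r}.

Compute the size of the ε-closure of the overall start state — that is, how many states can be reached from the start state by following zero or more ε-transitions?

3

Work bottom-up. For each fragment F, track |ε-closure(F.start)| and whether F's accept lies in that closure (i.e. whether F accepts ε). A single-symbol fragment has closure size 1 and does not accept ε.
  rqq → C equals the left operand's closure size = 1 (its accept is not ε-reachable, so the closure stops there)
  rqq | r → new start ε-reaches every alternative's start; none of them accept ε, so the new accept is not reached: C = 1 + 1 + 1 = 3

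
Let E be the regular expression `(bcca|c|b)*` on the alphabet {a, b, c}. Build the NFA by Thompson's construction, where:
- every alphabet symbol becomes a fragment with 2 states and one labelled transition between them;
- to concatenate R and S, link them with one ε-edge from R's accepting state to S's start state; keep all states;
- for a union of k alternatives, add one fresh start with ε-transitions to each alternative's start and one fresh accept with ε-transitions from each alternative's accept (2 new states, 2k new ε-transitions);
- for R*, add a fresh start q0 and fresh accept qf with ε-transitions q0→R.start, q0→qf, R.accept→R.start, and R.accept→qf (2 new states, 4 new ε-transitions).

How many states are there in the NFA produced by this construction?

16

Bottom-up over the parse tree:
Each of the 6 symbol leaves contributes a 2-state fragment.
  bcca = 8 states
  bcca|c|b = 14 states
  (bcca|c|b)* = 16 states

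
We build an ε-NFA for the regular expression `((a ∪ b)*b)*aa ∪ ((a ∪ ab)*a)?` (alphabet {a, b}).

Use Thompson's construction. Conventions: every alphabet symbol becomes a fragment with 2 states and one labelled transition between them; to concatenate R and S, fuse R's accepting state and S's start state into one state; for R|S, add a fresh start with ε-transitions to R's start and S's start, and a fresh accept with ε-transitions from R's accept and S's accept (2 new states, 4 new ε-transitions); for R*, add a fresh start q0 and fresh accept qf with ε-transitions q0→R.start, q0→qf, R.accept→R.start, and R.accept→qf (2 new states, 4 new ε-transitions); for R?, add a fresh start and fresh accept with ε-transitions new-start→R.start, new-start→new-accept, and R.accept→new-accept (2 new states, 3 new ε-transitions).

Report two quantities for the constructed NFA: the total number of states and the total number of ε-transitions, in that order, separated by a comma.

27, 27

Recursing over subexpressions:
Each of the 9 symbol leaves contributes 2 states and 0 ε-transitions.
  a ∪ b → 6 states, 4 ε-transitions
  (a ∪ b)* → 8 states, 8 ε-transitions
  (a ∪ b)*b → 9 states, 8 ε-transitions
  ((a ∪ b)*b)* → 11 states, 12 ε-transitions
  ((a ∪ b)*b)*aa → 13 states, 12 ε-transitions
  ab → 3 states, 0 ε-transitions
  a ∪ ab → 7 states, 4 ε-transitions
  (a ∪ ab)* → 9 states, 8 ε-transitions
  (a ∪ ab)*a → 10 states, 8 ε-transitions
  ((a ∪ ab)*a)? → 12 states, 11 ε-transitions
  ((a ∪ b)*b)*aa ∪ ((a ∪ ab)*a)? → 27 states, 27 ε-transitions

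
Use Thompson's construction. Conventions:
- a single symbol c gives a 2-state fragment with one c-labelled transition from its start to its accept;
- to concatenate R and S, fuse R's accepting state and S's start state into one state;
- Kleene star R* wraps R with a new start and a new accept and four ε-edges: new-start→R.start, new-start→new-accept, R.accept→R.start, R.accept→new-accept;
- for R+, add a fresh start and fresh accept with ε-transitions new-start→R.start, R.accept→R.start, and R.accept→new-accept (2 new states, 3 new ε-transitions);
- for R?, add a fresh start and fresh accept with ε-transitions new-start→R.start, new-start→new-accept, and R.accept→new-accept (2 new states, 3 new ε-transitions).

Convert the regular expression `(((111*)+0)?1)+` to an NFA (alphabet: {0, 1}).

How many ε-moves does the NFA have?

13

Bottom-up over the parse tree:
Each of the 5 symbol leaves contributes 0 ε-transitions.
  1* → 4 ε-transitions
  111* → 4 ε-transitions
  (111*)+ → 7 ε-transitions
  (111*)+0 → 7 ε-transitions
  ((111*)+0)? → 10 ε-transitions
  ((111*)+0)?1 → 10 ε-transitions
  (((111*)+0)?1)+ → 13 ε-transitions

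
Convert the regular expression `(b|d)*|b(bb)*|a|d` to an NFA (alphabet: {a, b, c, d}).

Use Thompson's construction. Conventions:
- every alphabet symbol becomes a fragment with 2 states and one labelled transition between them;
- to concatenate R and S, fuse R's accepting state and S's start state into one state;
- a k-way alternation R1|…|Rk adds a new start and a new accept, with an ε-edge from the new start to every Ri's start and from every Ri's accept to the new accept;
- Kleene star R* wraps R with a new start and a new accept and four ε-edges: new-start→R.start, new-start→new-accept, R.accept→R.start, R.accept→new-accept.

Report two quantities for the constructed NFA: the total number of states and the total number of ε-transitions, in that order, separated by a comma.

Building bottom-up:
Each of the 7 symbol leaves contributes 2 states and 0 ε-transitions.
  b|d = 6 states, 4 ε-transitions
  (b|d)* = 8 states, 8 ε-transitions
  bb = 3 states, 0 ε-transitions
  (bb)* = 5 states, 4 ε-transitions
  b(bb)* = 6 states, 4 ε-transitions
  (b|d)*|b(bb)*|a|d = 20 states, 20 ε-transitions

20, 20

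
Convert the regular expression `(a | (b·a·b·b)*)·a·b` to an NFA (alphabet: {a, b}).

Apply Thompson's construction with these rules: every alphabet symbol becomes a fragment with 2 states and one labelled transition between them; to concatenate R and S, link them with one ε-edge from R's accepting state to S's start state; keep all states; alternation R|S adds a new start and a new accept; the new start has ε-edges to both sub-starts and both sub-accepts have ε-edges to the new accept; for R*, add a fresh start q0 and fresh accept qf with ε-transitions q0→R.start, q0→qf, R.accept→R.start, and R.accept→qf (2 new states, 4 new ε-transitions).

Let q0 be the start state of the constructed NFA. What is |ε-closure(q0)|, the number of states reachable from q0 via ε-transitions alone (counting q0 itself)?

7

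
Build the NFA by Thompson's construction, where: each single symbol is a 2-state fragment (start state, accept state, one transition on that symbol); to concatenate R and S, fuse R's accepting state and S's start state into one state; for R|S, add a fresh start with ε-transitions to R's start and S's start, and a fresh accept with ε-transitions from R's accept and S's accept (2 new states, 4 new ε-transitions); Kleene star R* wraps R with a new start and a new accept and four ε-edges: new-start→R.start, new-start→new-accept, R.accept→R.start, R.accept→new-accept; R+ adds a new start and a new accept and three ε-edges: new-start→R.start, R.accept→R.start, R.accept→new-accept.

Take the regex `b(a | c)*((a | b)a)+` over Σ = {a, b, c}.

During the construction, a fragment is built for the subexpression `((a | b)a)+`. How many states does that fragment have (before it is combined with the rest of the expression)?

Fragment for `((a | b)a)+`:
Each of the 3 symbol leaves contributes a 2-state fragment.
  a | b → 6 states
  (a | b)a → 7 states
  ((a | b)a)+ → 9 states

9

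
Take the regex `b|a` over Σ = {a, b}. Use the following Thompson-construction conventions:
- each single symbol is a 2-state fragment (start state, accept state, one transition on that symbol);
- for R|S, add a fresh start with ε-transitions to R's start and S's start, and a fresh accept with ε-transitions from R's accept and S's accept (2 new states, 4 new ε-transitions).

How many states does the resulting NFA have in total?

By structural recursion:
Each of the 2 symbol leaves contributes a 2-state fragment.
  b|a : 6 states

6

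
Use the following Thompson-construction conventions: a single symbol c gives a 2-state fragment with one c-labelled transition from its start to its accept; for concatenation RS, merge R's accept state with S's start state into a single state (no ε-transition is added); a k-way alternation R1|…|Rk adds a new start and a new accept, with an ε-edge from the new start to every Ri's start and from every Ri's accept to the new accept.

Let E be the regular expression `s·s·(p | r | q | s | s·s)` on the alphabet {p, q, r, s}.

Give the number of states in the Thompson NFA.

15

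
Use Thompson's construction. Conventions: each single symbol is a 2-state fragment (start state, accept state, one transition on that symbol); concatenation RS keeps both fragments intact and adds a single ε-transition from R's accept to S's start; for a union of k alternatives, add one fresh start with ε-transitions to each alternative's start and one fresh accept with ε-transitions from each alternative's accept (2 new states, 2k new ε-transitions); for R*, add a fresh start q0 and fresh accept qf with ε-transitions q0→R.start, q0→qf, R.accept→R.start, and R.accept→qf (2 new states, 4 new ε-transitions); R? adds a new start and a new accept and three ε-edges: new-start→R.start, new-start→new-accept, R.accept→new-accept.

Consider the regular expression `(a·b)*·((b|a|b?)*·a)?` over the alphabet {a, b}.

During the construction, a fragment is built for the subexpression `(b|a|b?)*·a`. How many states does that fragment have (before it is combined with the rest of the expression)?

14

Fragment for `(b|a|b?)*·a`:
Each of the 4 symbol leaves contributes a 2-state fragment.
  b? = 4 states
  b|a|b? = 10 states
  (b|a|b?)* = 12 states
  (b|a|b?)*·a = 14 states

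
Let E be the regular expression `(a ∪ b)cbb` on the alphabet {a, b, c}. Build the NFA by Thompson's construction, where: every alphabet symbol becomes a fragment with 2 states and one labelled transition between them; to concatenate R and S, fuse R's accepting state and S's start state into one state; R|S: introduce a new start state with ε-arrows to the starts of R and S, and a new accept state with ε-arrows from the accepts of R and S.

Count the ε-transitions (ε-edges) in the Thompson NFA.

4

Recursing over subexpressions:
Each of the 5 symbol leaves contributes 0 ε-transitions.
  a ∪ b → 4 ε-transitions
  (a ∪ b)cbb → 4 ε-transitions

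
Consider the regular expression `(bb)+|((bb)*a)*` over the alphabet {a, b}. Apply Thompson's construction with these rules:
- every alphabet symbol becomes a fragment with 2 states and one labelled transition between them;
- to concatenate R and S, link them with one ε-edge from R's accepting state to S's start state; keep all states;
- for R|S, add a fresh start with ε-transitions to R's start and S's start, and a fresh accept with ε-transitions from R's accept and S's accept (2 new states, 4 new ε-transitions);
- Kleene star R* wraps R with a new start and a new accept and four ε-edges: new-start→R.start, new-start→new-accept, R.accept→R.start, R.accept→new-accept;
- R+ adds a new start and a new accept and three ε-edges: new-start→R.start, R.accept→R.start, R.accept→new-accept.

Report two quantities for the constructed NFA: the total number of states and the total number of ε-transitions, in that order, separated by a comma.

Recursing over subexpressions:
Each of the 5 symbol leaves contributes 2 states and 0 ε-transitions.
  bb = 4 states, 1 ε-transition
  (bb)+ = 6 states, 4 ε-transitions
  bb = 4 states, 1 ε-transition
  (bb)* = 6 states, 5 ε-transitions
  (bb)*a = 8 states, 6 ε-transitions
  ((bb)*a)* = 10 states, 10 ε-transitions
  (bb)+|((bb)*a)* = 18 states, 18 ε-transitions

18, 18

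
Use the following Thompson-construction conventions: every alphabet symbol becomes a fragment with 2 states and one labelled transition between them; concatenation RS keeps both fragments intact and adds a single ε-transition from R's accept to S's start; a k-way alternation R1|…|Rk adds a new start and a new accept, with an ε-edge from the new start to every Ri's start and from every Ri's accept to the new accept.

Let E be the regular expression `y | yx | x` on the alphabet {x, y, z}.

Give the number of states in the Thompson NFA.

10

Recursing over subexpressions:
Each of the 4 symbol leaves contributes a 2-state fragment.
  yx : 4 states
  y | yx | x : 10 states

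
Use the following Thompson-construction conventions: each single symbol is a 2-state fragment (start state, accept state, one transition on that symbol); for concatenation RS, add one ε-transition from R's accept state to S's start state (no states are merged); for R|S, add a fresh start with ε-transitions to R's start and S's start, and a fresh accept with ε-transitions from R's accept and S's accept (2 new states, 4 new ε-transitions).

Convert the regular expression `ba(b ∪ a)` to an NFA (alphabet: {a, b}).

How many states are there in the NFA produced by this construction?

10

Per subexpression:
Each of the 4 symbol leaves contributes a 2-state fragment.
  b ∪ a : 6 states
  ba(b ∪ a) : 10 states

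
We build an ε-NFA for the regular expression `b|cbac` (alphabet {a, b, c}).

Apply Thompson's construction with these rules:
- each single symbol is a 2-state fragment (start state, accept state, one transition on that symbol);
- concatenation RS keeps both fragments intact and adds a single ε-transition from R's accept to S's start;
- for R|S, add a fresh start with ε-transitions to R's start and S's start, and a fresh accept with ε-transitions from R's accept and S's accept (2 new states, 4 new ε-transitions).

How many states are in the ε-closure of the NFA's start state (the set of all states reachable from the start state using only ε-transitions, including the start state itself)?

3

Let C(F) = |ε-closure(F.start)| within fragment F, and note whether F accepts ε. Symbol fragments have C = 1 and do not accept ε. Then:
  cbac : same as the first factor's closure: C = 1
  b|cbac : C = 1 + 1 + 1 = 3 (the new accept is not ε-reachable since no branch accepts ε)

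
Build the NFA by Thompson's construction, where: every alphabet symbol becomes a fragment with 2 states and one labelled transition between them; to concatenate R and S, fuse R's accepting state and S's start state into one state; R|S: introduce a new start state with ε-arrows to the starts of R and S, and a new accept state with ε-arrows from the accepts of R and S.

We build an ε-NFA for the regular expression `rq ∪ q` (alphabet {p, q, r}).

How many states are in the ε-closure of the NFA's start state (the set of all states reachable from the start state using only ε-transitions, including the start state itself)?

3

Let C(F) = |ε-closure(F.start)| within fragment F, and note whether F accepts ε. Symbol fragments have C = 1 and do not accept ε. Then:
  rq → same as the first factor's closure: C = 1
  rq ∪ q → new start ε-reaches every alternative's start; none of them accept ε, so the new accept is not reached: C = 1 + 1 + 1 = 3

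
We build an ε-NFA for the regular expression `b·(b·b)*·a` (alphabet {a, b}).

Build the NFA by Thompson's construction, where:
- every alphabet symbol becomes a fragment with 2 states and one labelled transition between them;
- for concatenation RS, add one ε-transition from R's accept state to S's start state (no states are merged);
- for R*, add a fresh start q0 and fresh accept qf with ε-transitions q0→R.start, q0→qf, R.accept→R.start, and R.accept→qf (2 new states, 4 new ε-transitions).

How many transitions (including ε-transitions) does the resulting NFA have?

11

Bottom-up over the parse tree:
Each of the 4 symbol leaves contributes 1 transition (1 symbol, 0 ε).
  b·b = 3 transitions (2 symbol, 1 ε)
  (b·b)* = 7 transitions (2 symbol, 5 ε)
  b·(b·b)*·a = 11 transitions (4 symbol, 7 ε)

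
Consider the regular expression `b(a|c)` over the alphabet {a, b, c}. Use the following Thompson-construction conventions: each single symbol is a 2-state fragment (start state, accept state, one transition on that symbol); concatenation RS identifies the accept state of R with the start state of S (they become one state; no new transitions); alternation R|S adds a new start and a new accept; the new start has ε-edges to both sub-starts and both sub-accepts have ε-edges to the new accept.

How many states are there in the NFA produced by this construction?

Per subexpression:
Each of the 3 symbol leaves contributes a 2-state fragment.
  a|c = 6 states
  b(a|c) = 7 states

7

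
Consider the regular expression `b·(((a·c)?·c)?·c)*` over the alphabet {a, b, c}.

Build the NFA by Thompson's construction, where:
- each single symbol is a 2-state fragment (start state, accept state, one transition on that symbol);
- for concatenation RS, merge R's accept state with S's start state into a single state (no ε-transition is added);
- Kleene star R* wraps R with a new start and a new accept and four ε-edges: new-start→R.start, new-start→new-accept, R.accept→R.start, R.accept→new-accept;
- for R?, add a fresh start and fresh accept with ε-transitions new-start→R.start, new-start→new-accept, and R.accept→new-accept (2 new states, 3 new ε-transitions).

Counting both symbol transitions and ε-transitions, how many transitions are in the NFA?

By structural recursion:
Each of the 5 symbol leaves contributes 1 transition (1 symbol, 0 ε).
  a·c → 2 transitions (2 symbol, 0 ε)
  (a·c)? → 5 transitions (2 symbol, 3 ε)
  (a·c)?·c → 6 transitions (3 symbol, 3 ε)
  ((a·c)?·c)? → 9 transitions (3 symbol, 6 ε)
  ((a·c)?·c)?·c → 10 transitions (4 symbol, 6 ε)
  (((a·c)?·c)?·c)* → 14 transitions (4 symbol, 10 ε)
  b·(((a·c)?·c)?·c)* → 15 transitions (5 symbol, 10 ε)

15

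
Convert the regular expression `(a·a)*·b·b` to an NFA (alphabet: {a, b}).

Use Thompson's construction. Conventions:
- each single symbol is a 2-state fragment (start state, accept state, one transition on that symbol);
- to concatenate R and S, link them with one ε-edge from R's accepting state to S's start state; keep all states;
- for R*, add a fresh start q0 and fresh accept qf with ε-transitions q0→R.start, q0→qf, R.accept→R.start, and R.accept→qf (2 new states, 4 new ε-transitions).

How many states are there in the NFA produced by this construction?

Building bottom-up:
Each of the 4 symbol leaves contributes a 2-state fragment.
  a·a : 4 states
  (a·a)* : 6 states
  (a·a)*·b·b : 10 states

10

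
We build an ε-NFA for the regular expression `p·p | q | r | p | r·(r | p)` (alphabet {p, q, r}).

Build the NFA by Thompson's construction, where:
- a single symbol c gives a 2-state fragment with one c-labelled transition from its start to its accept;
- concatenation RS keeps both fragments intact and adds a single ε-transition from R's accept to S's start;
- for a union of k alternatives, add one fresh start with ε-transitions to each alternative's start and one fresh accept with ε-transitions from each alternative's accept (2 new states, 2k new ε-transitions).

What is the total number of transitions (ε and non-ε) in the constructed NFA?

24

By structural recursion:
Each of the 8 symbol leaves contributes 1 transition (1 symbol, 0 ε).
  p·p → 3 transitions (2 symbol, 1 ε)
  r | p → 6 transitions (2 symbol, 4 ε)
  r·(r | p) → 8 transitions (3 symbol, 5 ε)
  p·p | q | r | p | r·(r | p) → 24 transitions (8 symbol, 16 ε)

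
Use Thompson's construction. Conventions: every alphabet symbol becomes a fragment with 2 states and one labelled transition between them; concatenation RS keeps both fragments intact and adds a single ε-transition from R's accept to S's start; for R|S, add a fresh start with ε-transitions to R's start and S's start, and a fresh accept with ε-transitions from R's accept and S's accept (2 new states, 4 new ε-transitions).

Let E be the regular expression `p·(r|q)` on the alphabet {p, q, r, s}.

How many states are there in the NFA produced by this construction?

8

Recursing over subexpressions:
Each of the 3 symbol leaves contributes a 2-state fragment.
  r|q → 6 states
  p·(r|q) → 8 states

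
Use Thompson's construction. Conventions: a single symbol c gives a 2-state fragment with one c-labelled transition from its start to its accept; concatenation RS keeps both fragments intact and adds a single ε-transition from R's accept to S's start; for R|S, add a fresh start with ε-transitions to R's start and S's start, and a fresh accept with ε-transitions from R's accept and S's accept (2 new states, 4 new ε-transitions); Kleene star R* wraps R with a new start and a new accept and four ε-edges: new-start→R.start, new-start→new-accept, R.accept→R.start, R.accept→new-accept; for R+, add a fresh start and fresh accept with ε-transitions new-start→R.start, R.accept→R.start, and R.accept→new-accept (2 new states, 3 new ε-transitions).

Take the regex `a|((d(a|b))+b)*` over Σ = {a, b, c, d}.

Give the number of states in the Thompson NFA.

Bottom-up over the parse tree:
Each of the 5 symbol leaves contributes a 2-state fragment.
  a|b → 6 states
  d(a|b) → 8 states
  (d(a|b))+ → 10 states
  (d(a|b))+b → 12 states
  ((d(a|b))+b)* → 14 states
  a|((d(a|b))+b)* → 18 states

18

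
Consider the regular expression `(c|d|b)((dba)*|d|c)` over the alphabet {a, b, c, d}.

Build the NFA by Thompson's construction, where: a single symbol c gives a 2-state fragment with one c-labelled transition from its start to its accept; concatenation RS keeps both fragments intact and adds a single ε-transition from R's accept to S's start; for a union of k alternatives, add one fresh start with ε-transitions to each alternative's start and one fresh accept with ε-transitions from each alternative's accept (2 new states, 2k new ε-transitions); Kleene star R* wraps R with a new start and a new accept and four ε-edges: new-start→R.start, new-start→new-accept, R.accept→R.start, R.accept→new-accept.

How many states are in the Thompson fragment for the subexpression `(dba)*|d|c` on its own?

Fragment for `(dba)*|d|c`:
Each of the 5 symbol leaves contributes a 2-state fragment.
  dba — 6 states
  (dba)* — 8 states
  (dba)*|d|c — 14 states

14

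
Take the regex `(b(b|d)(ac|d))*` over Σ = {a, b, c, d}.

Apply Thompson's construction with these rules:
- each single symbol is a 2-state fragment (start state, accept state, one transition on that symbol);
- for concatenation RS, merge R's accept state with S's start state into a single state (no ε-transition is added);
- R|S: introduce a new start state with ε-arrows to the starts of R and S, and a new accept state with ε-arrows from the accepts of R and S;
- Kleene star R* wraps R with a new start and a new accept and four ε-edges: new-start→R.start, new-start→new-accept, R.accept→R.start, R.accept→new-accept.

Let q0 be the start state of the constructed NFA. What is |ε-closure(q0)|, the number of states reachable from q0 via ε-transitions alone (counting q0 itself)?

3

Work bottom-up. For each fragment F, track |ε-closure(F.start)| and whether F's accept lies in that closure (i.e. whether F accepts ε). A single-symbol fragment has closure size 1 and does not accept ε.
  b|d — new start ε-reaches every alternative's start; none of them accept ε, so the new accept is not reached: C = 1 + 1 + 1 = 3
  ac — C equals the left operand's closure size = 1 (its accept is not ε-reachable, so the closure stops there)
  ac|d — C = 1 + 1 + 1 = 3 (the new accept is not ε-reachable since no branch accepts ε)
  b(b|d)(ac|d) — same as the first factor's closure: C = 1
  (b(b|d)(ac|d))* — the star's fresh start ε-reaches both the body's start and the fresh accept: C = 2 + 1 = 3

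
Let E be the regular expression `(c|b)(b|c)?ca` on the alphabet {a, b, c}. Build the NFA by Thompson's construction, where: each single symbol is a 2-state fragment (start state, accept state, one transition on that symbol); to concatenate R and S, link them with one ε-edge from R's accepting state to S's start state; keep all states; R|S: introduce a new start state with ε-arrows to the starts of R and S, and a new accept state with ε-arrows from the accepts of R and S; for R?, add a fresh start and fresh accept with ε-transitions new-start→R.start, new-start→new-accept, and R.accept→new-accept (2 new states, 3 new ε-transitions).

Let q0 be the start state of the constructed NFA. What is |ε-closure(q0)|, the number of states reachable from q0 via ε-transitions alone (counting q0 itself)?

Work bottom-up. For each fragment F, track |ε-closure(F.start)| and whether F's accept lies in that closure (i.e. whether F accepts ε). A single-symbol fragment has closure size 1 and does not accept ε.
  c|b → |closure| = 1 + 1 + 1 = 3 (the new accept is not ε-reachable since no branch accepts ε)
  b|c → |closure| = 1 + 1 + 1 = 3 (the new accept is not ε-reachable since no branch accepts ε)
  (b|c)? → |closure| = 1 (new start) + 3 (body) + 1 (new accept, via ε) = 5
  (c|b)(b|c)?ca → |closure| equals the left operand's closure size = 3 (its accept is not ε-reachable, so the closure stops there)

3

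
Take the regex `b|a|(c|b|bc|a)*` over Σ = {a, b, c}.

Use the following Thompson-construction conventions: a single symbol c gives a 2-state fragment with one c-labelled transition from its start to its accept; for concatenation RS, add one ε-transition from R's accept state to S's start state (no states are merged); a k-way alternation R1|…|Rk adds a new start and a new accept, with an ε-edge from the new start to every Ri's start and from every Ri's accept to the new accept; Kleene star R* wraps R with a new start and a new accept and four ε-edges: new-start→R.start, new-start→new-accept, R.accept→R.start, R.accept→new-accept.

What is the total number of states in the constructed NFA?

Building bottom-up:
Each of the 7 symbol leaves contributes a 2-state fragment.
  bc = 4 states
  c|b|bc|a = 12 states
  (c|b|bc|a)* = 14 states
  b|a|(c|b|bc|a)* = 20 states

20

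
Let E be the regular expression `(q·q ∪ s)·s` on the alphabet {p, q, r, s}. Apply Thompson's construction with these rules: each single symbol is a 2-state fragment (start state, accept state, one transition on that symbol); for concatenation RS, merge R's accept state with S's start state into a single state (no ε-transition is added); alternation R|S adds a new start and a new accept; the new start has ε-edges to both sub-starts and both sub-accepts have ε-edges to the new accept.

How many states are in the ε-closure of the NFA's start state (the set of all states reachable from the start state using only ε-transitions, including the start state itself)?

3

Work bottom-up. For each fragment F, track |ε-closure(F.start)| and whether F's accept lies in that closure (i.e. whether F accepts ε). A single-symbol fragment has closure size 1 and does not accept ε.
  q·q — |closure| equals the left operand's closure size = 1 (its accept is not ε-reachable, so the closure stops there)
  q·q ∪ s — |closure| = 1 + 1 + 1 = 3 (the new accept is not ε-reachable since no branch accepts ε)
  (q·q ∪ s)·s — same as the first factor's closure: |closure| = 3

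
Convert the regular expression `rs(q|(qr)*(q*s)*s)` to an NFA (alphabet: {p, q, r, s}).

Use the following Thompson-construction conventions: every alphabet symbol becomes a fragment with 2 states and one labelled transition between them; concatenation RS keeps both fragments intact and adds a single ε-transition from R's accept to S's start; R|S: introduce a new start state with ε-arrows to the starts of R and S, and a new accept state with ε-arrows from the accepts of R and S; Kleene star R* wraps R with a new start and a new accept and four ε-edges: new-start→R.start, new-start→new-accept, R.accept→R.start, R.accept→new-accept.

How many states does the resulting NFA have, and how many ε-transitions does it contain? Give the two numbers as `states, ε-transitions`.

Bottom-up over the parse tree:
Each of the 8 symbol leaves contributes 2 states and 0 ε-transitions.
  qr : 4 states, 1 ε-transition
  (qr)* : 6 states, 5 ε-transitions
  q* : 4 states, 4 ε-transitions
  q*s : 6 states, 5 ε-transitions
  (q*s)* : 8 states, 9 ε-transitions
  (qr)*(q*s)*s : 16 states, 16 ε-transitions
  q|(qr)*(q*s)*s : 20 states, 20 ε-transitions
  rs(q|(qr)*(q*s)*s) : 24 states, 22 ε-transitions

24, 22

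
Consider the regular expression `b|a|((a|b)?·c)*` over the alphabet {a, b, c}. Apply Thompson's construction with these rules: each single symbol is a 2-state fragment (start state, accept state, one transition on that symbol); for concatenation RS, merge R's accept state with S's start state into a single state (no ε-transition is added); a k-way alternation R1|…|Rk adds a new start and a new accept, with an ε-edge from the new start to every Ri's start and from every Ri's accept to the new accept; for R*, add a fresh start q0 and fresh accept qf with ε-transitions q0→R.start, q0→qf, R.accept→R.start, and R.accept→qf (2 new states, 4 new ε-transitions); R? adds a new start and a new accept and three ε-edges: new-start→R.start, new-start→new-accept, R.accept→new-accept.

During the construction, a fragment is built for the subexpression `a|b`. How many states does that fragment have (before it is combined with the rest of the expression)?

6

Fragment for `a|b`:
Each of the 2 symbol leaves contributes a 2-state fragment.
  a|b → 6 states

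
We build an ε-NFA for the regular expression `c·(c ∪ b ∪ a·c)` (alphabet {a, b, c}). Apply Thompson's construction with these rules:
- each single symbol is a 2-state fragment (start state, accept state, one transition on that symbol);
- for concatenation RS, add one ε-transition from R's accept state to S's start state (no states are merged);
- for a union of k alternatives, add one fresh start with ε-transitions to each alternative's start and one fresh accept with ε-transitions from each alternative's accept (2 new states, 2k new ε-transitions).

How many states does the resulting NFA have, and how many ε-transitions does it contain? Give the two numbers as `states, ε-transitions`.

Per subexpression:
Each of the 5 symbol leaves contributes 2 states and 0 ε-transitions.
  a·c : 4 states, 1 ε-transition
  c ∪ b ∪ a·c : 10 states, 7 ε-transitions
  c·(c ∪ b ∪ a·c) : 12 states, 8 ε-transitions

12, 8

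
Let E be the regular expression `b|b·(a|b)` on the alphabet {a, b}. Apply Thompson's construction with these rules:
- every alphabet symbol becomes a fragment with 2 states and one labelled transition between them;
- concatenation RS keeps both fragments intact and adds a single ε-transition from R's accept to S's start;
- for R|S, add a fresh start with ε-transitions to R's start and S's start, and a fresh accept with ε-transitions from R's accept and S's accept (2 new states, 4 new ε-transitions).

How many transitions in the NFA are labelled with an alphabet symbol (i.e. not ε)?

4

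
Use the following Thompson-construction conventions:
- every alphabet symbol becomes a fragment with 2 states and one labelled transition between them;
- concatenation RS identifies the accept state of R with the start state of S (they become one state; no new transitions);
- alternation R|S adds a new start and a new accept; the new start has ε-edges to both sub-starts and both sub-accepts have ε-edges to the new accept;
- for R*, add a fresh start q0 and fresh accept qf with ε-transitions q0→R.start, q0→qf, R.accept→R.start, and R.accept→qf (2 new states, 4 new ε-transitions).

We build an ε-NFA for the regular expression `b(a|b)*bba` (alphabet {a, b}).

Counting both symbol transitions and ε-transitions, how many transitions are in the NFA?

14

By structural recursion:
Each of the 6 symbol leaves contributes 1 transition (1 symbol, 0 ε).
  a|b → 6 transitions (2 symbol, 4 ε)
  (a|b)* → 10 transitions (2 symbol, 8 ε)
  b(a|b)*bba → 14 transitions (6 symbol, 8 ε)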